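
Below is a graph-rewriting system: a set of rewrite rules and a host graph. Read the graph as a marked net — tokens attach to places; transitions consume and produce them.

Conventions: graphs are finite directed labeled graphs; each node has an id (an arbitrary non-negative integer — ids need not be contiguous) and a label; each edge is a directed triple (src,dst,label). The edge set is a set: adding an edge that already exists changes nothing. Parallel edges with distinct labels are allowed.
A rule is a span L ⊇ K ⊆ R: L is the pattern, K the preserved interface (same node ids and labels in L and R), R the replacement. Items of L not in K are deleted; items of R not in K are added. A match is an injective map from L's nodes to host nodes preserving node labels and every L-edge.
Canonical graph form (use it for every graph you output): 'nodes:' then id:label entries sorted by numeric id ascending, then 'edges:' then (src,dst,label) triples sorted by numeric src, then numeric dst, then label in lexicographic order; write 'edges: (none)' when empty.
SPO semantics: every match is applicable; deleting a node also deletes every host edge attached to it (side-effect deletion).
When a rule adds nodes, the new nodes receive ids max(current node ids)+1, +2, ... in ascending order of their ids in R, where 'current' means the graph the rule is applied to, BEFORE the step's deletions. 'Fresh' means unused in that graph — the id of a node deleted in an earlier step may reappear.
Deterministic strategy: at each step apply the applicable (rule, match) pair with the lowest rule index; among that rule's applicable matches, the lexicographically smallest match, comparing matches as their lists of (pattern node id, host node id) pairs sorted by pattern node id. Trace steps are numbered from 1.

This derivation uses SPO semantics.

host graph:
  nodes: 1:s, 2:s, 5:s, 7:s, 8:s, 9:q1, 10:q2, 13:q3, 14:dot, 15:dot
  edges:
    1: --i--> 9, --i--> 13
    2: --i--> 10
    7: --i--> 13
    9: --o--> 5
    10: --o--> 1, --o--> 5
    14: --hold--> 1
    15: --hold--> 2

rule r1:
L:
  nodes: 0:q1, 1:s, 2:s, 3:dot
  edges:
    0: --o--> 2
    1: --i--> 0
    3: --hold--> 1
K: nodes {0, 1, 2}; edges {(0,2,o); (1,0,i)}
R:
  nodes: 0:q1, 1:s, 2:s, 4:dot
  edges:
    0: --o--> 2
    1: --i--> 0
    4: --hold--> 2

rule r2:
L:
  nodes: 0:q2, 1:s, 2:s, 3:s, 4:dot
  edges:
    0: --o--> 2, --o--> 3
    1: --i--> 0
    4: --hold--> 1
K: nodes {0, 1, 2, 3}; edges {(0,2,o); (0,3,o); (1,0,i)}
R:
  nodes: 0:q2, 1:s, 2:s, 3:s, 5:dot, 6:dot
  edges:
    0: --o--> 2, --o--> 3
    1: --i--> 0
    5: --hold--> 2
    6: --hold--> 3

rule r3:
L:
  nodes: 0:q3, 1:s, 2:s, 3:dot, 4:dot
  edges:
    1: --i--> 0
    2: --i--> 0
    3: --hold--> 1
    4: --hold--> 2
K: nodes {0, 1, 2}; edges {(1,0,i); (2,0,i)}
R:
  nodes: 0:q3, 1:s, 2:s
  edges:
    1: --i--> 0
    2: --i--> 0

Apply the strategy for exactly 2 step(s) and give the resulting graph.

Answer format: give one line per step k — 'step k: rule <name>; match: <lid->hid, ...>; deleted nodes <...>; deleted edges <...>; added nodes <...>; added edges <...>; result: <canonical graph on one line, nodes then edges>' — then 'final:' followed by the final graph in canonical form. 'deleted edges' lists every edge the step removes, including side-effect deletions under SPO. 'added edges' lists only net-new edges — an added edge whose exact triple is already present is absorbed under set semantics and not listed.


step 1: rule r1; match: 0->9, 1->1, 2->5, 3->14; deleted nodes 14; deleted edges (14,1,hold); added nodes 16; added edges (16,5,hold); result: nodes: 1:s, 2:s, 5:s, 7:s, 8:s, 9:q1, 10:q2, 13:q3, 15:dot, 16:dot edges: (1,9,i); (1,13,i); (2,10,i); (7,13,i); (9,5,o); (10,1,o); (10,5,o); (15,2,hold); (16,5,hold)
step 2: rule r2; match: 0->10, 1->2, 2->1, 3->5, 4->15; deleted nodes 15; deleted edges (15,2,hold); added nodes 17, 18; added edges (17,1,hold); (18,5,hold); result: nodes: 1:s, 2:s, 5:s, 7:s, 8:s, 9:q1, 10:q2, 13:q3, 16:dot, 17:dot, 18:dot edges: (1,9,i); (1,13,i); (2,10,i); (7,13,i); (9,5,o); (10,1,o); (10,5,o); (16,5,hold); (17,1,hold); (18,5,hold)
final:
nodes: 1:s, 2:s, 5:s, 7:s, 8:s, 9:q1, 10:q2, 13:q3, 16:dot, 17:dot, 18:dot
edges: (1,9,i); (1,13,i); (2,10,i); (7,13,i); (9,5,o); (10,1,o); (10,5,o); (16,5,hold); (17,1,hold); (18,5,hold)


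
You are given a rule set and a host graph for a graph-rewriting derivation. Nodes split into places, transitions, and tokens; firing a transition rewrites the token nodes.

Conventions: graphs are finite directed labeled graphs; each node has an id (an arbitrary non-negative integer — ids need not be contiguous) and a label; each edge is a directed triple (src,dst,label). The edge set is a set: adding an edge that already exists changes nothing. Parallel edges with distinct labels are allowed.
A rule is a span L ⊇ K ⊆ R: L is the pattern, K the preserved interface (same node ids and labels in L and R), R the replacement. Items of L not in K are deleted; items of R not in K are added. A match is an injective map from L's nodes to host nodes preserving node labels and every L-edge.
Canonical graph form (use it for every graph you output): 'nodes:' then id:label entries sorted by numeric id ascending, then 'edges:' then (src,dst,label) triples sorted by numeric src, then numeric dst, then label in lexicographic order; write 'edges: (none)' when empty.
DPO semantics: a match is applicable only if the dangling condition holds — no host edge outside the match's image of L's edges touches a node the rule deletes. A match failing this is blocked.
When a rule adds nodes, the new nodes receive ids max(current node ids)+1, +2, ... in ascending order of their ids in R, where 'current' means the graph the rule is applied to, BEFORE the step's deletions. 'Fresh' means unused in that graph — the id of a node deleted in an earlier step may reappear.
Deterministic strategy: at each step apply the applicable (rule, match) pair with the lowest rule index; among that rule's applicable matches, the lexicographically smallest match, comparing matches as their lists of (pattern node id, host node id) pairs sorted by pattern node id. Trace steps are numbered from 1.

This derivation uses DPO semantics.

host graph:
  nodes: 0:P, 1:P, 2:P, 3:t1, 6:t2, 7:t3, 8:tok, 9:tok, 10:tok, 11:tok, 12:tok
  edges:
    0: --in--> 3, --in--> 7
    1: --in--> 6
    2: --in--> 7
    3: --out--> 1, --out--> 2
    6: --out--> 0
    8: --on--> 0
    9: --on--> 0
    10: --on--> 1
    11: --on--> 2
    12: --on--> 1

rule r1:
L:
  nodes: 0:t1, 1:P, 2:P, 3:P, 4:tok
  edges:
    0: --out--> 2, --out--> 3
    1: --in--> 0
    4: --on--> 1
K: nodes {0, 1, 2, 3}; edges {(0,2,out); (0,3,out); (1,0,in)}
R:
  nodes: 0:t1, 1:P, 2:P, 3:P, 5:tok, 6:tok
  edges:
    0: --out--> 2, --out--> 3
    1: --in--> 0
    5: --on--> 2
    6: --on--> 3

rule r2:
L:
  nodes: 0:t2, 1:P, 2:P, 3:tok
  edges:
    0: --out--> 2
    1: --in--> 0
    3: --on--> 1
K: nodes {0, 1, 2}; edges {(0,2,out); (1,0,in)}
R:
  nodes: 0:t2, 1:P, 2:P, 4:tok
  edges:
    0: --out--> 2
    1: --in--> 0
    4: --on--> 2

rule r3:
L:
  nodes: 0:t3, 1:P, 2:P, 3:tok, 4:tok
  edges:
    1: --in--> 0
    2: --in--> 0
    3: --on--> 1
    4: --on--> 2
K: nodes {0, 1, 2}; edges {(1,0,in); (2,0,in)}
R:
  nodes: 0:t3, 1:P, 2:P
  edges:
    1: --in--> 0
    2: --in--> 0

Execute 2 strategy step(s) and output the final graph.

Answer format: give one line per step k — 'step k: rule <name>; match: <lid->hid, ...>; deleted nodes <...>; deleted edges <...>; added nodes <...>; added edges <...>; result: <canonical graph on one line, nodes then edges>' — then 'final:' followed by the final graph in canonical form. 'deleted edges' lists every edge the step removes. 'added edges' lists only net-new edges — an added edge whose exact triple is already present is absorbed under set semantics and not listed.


step 1: rule r1; match: 0->3, 1->0, 2->1, 3->2, 4->8; deleted nodes 8; deleted edges (8,0,on); added nodes 13, 14; added edges (13,1,on); (14,2,on); result: nodes: 0:P, 1:P, 2:P, 3:t1, 6:t2, 7:t3, 9:tok, 10:tok, 11:tok, 12:tok, 13:tok, 14:tok edges: (0,3,in); (0,7,in); (1,6,in); (2,7,in); (3,1,out); (3,2,out); (6,0,out); (9,0,on); (10,1,on); (11,2,on); (12,1,on); (13,1,on); (14,2,on)
step 2: rule r1; match: 0->3, 1->0, 2->1, 3->2, 4->9; deleted nodes 9; deleted edges (9,0,on); added nodes 15, 16; added edges (15,1,on); (16,2,on); result: nodes: 0:P, 1:P, 2:P, 3:t1, 6:t2, 7:t3, 10:tok, 11:tok, 12:tok, 13:tok, 14:tok, 15:tok, 16:tok edges: (0,3,in); (0,7,in); (1,6,in); (2,7,in); (3,1,out); (3,2,out); (6,0,out); (10,1,on); (11,2,on); (12,1,on); (13,1,on); (14,2,on); (15,1,on); (16,2,on)
final:
nodes: 0:P, 1:P, 2:P, 3:t1, 6:t2, 7:t3, 10:tok, 11:tok, 12:tok, 13:tok, 14:tok, 15:tok, 16:tok
edges: (0,3,in); (0,7,in); (1,6,in); (2,7,in); (3,1,out); (3,2,out); (6,0,out); (10,1,on); (11,2,on); (12,1,on); (13,1,on); (14,2,on); (15,1,on); (16,2,on)


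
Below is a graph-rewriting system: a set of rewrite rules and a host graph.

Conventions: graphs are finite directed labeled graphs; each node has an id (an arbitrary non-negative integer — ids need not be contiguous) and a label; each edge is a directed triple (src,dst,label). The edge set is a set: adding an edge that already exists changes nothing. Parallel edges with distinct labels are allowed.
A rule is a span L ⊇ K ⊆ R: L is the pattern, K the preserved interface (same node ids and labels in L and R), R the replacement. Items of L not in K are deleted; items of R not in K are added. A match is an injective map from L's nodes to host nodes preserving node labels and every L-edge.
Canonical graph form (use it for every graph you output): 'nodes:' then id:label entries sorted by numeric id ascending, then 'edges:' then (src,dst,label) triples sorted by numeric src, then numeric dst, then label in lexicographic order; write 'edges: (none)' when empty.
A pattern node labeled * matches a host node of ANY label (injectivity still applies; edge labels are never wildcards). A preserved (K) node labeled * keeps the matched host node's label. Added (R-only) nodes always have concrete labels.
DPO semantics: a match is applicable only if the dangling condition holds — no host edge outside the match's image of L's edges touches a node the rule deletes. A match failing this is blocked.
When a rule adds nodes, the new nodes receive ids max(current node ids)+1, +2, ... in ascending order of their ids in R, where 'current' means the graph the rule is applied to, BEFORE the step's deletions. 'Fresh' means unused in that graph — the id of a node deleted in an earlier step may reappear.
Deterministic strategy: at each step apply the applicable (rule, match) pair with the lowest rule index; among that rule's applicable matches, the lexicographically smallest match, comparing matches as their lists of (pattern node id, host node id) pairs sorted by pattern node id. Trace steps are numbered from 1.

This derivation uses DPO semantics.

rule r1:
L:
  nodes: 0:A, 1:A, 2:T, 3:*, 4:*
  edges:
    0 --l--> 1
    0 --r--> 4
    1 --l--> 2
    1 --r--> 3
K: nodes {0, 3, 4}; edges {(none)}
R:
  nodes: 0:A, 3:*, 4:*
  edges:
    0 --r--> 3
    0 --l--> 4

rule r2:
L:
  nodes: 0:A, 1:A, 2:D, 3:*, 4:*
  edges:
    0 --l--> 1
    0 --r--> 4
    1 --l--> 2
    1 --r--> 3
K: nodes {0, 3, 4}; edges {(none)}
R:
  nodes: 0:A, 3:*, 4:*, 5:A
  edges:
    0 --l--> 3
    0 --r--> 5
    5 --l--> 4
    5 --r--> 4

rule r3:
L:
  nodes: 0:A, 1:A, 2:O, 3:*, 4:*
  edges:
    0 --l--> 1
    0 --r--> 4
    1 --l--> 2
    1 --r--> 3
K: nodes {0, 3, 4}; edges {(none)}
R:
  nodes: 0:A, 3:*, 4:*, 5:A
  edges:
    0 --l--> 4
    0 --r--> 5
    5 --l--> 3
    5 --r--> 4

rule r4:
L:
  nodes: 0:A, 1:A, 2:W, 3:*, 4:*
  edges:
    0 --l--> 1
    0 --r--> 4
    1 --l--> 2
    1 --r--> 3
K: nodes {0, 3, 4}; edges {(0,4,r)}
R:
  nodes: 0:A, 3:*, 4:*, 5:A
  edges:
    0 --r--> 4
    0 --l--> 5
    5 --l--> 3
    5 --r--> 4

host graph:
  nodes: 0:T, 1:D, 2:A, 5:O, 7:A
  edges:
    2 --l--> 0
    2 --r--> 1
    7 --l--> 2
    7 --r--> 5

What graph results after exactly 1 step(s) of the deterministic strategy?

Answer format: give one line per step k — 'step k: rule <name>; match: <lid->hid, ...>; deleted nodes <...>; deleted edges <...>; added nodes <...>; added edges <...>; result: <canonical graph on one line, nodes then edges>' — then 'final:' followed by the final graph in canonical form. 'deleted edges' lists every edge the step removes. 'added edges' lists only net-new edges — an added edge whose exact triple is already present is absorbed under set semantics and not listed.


step 1: rule r1; match: 0->7, 1->2, 2->0, 3->1, 4->5; deleted nodes 0, 2; deleted edges (2,0,l); (2,1,r); (7,2,l); (7,5,r); added nodes (none); added edges (7,1,r); (7,5,l); result: nodes: 1:D, 5:O, 7:A edges: (7,1,r); (7,5,l)
final:
nodes: 1:D, 5:O, 7:A
edges: (7,1,r); (7,5,l)


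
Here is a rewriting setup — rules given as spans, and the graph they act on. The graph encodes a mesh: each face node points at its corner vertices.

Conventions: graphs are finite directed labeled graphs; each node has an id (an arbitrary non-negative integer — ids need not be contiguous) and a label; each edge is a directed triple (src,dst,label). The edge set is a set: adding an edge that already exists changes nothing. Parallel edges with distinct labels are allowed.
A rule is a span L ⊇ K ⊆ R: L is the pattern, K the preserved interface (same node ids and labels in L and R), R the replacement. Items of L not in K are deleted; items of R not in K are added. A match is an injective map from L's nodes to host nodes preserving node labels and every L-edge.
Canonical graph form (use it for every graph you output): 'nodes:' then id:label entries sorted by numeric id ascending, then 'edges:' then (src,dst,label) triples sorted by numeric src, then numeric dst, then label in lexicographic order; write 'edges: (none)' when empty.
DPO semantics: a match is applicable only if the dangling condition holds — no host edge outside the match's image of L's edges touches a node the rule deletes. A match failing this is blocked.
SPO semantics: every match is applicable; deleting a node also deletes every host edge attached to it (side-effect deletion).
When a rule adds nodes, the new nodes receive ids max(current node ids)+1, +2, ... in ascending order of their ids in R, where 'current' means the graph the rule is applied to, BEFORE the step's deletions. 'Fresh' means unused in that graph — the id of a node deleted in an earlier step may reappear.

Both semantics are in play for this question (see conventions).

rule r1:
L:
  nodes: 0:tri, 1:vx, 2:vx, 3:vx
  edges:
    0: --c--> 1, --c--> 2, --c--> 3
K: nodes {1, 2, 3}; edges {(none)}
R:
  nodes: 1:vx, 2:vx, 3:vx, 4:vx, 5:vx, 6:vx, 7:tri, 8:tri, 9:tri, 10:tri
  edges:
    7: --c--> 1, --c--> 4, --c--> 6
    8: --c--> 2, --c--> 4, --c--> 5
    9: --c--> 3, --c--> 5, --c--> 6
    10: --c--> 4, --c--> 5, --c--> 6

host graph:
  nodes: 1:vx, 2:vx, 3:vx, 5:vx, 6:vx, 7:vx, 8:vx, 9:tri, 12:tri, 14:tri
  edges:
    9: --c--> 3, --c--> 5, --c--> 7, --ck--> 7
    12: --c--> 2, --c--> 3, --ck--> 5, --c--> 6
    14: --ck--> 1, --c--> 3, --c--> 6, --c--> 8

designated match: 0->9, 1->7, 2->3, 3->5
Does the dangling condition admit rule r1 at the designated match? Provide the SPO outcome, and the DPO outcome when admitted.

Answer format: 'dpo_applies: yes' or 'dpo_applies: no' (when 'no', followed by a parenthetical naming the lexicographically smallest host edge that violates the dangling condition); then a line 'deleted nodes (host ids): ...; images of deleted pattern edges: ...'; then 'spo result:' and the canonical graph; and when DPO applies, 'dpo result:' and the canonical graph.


dpo_applies: no
(the rule deletes node 9, which keeps host edge (9,7,ck) outside the match image — the dangling condition fails, DPO blocks; SPO proceeds and side-deletes such edges)
deleted nodes (host ids): 9; images of deleted pattern edges: (9,3,c); (9,5,c); (9,7,c)
spo result:
nodes: 1:vx, 2:vx, 3:vx, 5:vx, 6:vx, 7:vx, 8:vx, 12:tri, 14:tri, 15:vx, 16:vx, 17:vx, 18:tri, 19:tri, 20:tri, 21:tri
edges: (12,2,c); (12,3,c); (12,5,ck); (12,6,c); (14,1,ck); (14,3,c); (14,6,c); (14,8,c); (18,7,c); (18,15,c); (18,17,c); (19,3,c); (19,15,c); (19,16,c); (20,5,c); (20,16,c); (20,17,c); (21,15,c); (21,16,c); (21,17,c)


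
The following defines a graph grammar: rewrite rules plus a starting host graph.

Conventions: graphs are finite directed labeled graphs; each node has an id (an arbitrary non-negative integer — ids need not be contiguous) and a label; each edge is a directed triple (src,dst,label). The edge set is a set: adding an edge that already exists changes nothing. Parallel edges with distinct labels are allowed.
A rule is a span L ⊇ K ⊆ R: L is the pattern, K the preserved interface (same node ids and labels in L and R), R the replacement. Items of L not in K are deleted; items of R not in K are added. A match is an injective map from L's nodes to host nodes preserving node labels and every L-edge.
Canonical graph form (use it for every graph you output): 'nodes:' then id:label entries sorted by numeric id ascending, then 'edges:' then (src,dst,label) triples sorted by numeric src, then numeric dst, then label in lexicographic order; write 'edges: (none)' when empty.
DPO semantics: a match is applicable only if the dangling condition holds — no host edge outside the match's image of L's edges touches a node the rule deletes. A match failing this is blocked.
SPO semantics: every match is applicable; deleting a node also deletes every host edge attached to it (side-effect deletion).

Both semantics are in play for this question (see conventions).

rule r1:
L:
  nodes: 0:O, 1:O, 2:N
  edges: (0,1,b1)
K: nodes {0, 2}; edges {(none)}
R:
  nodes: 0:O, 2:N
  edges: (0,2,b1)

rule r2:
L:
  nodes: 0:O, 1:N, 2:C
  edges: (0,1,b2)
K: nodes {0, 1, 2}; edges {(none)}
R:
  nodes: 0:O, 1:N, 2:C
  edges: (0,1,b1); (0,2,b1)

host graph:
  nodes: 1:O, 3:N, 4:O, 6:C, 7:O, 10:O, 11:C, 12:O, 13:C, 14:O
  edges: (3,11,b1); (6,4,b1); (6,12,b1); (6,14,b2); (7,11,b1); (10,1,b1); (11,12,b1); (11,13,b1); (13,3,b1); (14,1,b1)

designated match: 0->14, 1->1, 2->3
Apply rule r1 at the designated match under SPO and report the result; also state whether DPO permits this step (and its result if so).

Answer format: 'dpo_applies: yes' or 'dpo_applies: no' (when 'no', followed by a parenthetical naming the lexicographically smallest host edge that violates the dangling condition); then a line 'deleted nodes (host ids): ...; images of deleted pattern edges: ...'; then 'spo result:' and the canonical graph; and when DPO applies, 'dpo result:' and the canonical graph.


dpo_applies: no
(the rule deletes node 1, which keeps host edge (10,1,b1) outside the match image — the dangling condition fails, DPO blocks; SPO proceeds and side-deletes such edges)
deleted nodes (host ids): 1; images of deleted pattern edges: (14,1,b1)
spo result:
nodes: 3:N, 4:O, 6:C, 7:O, 10:O, 11:C, 12:O, 13:C, 14:O
edges: (3,11,b1); (6,4,b1); (6,12,b1); (6,14,b2); (7,11,b1); (11,12,b1); (11,13,b1); (13,3,b1); (14,3,b1)


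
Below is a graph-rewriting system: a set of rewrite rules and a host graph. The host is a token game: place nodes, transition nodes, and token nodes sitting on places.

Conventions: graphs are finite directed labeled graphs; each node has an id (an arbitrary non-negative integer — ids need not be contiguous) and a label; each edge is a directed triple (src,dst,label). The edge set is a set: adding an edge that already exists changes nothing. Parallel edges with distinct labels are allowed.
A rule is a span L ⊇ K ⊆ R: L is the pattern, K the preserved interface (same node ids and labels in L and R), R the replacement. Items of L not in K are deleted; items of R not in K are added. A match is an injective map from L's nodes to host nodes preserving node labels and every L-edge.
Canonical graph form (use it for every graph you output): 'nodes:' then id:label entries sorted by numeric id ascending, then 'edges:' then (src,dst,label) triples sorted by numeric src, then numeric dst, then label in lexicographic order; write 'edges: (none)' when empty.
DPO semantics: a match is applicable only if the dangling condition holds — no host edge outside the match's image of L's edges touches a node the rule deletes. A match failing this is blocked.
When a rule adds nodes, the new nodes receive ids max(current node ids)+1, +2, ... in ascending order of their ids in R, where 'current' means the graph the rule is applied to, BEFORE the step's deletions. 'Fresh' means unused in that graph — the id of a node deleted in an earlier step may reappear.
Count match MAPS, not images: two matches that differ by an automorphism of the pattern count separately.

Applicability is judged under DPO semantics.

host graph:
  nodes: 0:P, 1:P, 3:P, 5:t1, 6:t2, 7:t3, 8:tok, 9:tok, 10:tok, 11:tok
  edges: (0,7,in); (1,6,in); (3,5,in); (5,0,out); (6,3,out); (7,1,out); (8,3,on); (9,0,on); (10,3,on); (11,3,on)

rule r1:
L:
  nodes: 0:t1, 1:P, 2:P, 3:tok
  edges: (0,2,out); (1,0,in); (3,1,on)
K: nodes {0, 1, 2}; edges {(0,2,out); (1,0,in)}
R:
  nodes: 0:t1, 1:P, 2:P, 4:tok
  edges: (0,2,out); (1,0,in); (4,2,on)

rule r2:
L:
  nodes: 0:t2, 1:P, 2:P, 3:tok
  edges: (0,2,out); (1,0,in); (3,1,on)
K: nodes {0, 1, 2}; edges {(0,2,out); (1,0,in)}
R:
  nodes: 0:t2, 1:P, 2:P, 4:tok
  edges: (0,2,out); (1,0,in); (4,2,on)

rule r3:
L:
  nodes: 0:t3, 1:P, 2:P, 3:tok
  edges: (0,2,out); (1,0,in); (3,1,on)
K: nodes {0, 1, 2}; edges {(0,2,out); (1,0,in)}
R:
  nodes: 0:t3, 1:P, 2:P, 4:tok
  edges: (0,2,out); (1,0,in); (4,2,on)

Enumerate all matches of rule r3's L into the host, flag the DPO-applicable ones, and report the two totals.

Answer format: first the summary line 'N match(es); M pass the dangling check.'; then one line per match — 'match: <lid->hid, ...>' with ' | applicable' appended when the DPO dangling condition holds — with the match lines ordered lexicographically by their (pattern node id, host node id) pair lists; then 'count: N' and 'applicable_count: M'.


1 match(es); 1 pass the dangling check.
match: 0->7, 1->0, 2->1, 3->9 | applicable
count: 1
applicable_count: 1


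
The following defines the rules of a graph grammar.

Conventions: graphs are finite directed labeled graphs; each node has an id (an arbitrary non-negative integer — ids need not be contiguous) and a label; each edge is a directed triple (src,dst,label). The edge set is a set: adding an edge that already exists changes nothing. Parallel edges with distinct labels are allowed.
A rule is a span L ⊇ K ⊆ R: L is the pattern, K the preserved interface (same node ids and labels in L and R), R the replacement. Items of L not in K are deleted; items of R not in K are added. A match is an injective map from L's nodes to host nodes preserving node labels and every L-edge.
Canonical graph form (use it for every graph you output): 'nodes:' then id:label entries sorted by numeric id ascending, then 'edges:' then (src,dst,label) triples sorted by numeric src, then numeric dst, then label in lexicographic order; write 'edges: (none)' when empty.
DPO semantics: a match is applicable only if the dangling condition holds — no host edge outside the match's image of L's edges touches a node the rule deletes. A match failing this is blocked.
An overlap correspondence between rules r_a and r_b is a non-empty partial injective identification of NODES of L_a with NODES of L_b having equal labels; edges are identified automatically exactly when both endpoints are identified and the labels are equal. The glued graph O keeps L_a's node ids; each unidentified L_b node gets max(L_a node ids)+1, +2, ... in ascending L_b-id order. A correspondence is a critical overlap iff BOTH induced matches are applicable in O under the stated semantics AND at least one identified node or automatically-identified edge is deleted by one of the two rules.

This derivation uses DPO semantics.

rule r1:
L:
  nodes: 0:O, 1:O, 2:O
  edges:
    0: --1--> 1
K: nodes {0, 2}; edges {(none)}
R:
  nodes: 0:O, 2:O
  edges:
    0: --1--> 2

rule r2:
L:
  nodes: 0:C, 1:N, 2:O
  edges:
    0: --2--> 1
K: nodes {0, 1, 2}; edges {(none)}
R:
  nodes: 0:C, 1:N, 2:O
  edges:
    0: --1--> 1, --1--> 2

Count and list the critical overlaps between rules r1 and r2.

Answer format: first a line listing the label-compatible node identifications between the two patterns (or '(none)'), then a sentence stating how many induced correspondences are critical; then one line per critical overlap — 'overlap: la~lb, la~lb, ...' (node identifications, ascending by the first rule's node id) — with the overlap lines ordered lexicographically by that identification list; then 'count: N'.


label-compatible node identifications between L(r1) and L(r2): 0~2, 1~2, 2~2
1 of the induced correspondences is a critical overlap of r1 and r2.
overlap: 1~2
count: 1


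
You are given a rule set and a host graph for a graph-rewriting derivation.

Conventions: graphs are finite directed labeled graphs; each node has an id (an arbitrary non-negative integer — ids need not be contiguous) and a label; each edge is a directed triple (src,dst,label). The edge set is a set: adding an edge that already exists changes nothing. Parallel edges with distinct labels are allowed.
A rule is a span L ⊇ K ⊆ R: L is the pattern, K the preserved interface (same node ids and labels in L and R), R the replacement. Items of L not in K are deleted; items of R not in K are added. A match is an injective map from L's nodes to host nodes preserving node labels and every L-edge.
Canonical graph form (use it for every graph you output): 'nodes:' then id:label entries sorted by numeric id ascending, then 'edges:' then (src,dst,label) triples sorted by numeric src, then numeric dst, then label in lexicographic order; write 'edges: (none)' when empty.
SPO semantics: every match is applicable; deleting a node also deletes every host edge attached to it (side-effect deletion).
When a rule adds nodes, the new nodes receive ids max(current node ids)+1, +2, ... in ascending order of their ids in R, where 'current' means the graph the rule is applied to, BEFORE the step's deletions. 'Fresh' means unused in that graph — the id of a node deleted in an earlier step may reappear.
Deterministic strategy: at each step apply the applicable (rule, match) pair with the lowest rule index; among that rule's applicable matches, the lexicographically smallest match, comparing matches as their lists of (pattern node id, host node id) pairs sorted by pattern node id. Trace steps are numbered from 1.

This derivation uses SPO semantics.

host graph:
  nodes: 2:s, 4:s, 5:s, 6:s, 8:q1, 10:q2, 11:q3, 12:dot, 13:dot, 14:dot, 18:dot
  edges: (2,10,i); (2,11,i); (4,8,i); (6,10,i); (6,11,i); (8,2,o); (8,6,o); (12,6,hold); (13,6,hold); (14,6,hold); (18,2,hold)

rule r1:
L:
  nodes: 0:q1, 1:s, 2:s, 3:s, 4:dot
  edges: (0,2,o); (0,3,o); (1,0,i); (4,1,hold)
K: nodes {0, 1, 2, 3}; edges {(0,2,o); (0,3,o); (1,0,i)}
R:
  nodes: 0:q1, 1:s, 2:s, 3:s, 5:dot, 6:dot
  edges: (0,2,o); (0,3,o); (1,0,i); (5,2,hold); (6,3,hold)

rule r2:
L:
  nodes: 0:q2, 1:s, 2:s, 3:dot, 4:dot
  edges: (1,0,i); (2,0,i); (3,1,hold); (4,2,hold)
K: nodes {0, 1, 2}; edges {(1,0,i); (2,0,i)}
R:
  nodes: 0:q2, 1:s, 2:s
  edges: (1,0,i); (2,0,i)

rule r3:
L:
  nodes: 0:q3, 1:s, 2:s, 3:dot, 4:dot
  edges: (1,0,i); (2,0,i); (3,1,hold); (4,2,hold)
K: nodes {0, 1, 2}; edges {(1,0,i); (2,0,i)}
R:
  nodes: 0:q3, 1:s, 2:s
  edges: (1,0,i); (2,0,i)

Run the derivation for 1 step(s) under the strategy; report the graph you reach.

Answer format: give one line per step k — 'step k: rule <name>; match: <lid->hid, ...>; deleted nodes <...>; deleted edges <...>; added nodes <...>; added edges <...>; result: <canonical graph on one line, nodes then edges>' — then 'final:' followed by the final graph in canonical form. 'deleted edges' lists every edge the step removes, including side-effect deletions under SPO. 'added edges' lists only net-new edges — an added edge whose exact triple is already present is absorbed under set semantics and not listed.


step 1: rule r2; match: 0->10, 1->2, 2->6, 3->18, 4->12; deleted nodes 12, 18; deleted edges (12,6,hold); (18,2,hold); added nodes (none); added edges (none); result: nodes: 2:s, 4:s, 5:s, 6:s, 8:q1, 10:q2, 11:q3, 13:dot, 14:dot edges: (2,10,i); (2,11,i); (4,8,i); (6,10,i); (6,11,i); (8,2,o); (8,6,o); (13,6,hold); (14,6,hold)
final:
nodes: 2:s, 4:s, 5:s, 6:s, 8:q1, 10:q2, 11:q3, 13:dot, 14:dot
edges: (2,10,i); (2,11,i); (4,8,i); (6,10,i); (6,11,i); (8,2,o); (8,6,o); (13,6,hold); (14,6,hold)


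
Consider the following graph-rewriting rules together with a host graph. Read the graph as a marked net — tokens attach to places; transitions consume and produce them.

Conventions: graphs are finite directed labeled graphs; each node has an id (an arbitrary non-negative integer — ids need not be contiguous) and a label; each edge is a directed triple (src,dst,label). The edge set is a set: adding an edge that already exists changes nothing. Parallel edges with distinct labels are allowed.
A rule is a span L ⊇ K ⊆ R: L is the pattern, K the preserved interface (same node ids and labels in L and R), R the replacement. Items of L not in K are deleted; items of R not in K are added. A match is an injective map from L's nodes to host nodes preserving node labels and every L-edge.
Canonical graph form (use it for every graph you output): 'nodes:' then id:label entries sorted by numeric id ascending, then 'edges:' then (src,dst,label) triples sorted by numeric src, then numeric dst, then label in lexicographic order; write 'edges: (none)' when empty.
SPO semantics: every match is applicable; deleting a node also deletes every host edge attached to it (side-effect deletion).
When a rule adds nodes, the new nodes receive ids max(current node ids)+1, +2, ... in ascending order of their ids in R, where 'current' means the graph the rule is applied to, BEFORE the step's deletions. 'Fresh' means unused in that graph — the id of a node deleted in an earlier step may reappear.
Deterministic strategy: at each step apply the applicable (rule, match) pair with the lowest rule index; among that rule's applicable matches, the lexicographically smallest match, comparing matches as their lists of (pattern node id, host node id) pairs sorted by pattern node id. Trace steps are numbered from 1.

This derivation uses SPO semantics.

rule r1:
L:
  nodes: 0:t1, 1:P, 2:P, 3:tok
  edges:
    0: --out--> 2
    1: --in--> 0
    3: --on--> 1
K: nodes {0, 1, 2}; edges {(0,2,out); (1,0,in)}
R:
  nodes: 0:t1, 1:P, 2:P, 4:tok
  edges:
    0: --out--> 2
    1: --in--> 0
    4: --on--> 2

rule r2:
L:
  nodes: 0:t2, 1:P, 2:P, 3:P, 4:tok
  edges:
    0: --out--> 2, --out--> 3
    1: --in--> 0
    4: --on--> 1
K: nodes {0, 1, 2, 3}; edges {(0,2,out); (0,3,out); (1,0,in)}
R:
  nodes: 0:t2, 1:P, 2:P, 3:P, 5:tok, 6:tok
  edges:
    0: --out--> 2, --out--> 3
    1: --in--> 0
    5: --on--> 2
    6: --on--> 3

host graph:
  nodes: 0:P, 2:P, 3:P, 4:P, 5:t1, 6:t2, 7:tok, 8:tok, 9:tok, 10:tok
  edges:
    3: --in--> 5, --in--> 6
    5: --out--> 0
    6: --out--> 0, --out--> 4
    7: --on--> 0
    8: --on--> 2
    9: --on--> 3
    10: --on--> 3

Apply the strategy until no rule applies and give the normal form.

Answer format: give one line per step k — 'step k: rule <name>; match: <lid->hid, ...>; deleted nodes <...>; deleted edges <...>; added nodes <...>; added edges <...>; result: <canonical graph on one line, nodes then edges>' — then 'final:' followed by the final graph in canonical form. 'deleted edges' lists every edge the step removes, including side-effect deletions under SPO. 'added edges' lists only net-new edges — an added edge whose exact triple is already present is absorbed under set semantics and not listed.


step 1: rule r1; match: 0->5, 1->3, 2->0, 3->9; deleted nodes 9; deleted edges (9,3,on); added nodes 11; added edges (11,0,on); result: nodes: 0:P, 2:P, 3:P, 4:P, 5:t1, 6:t2, 7:tok, 8:tok, 10:tok, 11:tok edges: (3,5,in); (3,6,in); (5,0,out); (6,0,out); (6,4,out); (7,0,on); (8,2,on); (10,3,on); (11,0,on)
step 2: rule r1; match: 0->5, 1->3, 2->0, 3->10; deleted nodes 10; deleted edges (10,3,on); added nodes 12; added edges (12,0,on); result: nodes: 0:P, 2:P, 3:P, 4:P, 5:t1, 6:t2, 7:tok, 8:tok, 11:tok, 12:tok edges: (3,5,in); (3,6,in); (5,0,out); (6,0,out); (6,4,out); (7,0,on); (8,2,on); (11,0,on); (12,0,on)
final:
nodes: 0:P, 2:P, 3:P, 4:P, 5:t1, 6:t2, 7:tok, 8:tok, 11:tok, 12:tok
edges: (3,5,in); (3,6,in); (5,0,out); (6,0,out); (6,4,out); (7,0,on); (8,2,on); (11,0,on); (12,0,on)


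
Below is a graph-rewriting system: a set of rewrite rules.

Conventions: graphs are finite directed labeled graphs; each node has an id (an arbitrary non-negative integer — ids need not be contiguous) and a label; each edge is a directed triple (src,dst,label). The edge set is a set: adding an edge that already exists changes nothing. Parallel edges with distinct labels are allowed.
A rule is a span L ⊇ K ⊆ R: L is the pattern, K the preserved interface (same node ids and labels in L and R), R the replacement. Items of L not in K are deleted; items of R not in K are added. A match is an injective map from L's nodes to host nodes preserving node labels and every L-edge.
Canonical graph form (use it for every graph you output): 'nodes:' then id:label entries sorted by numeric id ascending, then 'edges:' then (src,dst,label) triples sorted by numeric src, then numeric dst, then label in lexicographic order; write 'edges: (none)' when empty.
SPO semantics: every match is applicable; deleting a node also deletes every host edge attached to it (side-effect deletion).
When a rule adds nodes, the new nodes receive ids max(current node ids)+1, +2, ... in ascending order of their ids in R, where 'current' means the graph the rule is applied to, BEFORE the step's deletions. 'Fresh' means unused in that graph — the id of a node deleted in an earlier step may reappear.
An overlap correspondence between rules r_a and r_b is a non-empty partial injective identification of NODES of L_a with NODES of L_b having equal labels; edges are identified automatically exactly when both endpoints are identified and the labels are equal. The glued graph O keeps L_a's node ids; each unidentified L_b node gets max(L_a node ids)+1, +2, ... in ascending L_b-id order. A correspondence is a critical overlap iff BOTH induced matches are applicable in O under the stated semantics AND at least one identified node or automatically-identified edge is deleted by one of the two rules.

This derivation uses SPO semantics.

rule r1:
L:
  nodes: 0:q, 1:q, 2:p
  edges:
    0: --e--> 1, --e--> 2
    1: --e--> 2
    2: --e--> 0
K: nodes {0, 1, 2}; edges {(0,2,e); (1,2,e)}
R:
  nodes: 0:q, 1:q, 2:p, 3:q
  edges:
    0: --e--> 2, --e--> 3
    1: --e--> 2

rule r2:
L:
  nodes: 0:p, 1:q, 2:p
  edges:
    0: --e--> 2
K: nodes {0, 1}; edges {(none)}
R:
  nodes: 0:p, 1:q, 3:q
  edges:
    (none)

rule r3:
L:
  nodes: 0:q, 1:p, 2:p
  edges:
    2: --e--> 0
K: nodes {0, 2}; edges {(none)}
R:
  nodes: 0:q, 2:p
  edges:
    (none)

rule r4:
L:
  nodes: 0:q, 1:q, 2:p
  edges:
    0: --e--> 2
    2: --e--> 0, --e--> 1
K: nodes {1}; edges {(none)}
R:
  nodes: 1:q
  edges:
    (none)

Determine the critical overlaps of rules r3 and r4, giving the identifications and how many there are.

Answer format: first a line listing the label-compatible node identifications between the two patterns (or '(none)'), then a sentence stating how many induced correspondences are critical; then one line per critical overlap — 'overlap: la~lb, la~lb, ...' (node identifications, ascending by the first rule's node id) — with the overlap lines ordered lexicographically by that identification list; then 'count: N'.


label-compatible node identifications between L(r3) and L(r4): 0~0, 0~1, 1~2, 2~2
7 of the induced correspondences are critical overlaps of r3 and r4.
overlap: 0~0
overlap: 0~0, 1~2
overlap: 0~0, 2~2
overlap: 0~1, 1~2
overlap: 0~1, 2~2
overlap: 1~2
overlap: 2~2
count: 7


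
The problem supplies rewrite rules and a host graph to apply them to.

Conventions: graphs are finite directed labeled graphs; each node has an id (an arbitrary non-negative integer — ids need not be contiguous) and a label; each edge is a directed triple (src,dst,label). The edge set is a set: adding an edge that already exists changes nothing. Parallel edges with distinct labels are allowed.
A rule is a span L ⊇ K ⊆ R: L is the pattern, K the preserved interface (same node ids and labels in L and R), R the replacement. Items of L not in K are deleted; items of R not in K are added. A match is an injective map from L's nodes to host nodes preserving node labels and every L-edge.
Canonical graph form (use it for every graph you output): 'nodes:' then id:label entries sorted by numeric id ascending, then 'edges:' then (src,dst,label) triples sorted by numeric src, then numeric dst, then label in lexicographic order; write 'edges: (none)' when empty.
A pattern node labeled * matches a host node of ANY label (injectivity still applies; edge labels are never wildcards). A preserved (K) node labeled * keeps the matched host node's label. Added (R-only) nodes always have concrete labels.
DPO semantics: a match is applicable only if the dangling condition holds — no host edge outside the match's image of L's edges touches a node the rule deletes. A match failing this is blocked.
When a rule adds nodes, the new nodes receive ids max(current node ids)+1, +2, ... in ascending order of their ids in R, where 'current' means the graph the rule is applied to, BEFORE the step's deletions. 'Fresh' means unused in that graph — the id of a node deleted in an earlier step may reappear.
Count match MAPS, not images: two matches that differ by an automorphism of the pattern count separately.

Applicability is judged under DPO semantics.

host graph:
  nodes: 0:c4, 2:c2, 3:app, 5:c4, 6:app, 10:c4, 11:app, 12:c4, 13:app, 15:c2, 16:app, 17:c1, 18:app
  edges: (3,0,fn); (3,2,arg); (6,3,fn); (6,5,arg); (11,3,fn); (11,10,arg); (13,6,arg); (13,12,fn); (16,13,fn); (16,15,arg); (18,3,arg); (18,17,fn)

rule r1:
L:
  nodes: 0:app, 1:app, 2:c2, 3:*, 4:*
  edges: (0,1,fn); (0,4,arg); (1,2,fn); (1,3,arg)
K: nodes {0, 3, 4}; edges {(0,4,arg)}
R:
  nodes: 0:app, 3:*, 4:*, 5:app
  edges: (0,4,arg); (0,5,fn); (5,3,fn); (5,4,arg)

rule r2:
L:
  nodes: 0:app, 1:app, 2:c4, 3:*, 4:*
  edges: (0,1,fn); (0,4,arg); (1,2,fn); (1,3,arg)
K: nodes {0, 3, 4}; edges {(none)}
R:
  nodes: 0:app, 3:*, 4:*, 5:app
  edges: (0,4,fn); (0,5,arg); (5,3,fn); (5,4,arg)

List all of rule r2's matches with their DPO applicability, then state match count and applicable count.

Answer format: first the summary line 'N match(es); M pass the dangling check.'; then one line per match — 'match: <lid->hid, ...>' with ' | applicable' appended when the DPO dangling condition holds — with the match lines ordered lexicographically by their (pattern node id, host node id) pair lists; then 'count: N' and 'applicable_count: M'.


3 match(es); 1 pass the dangling check.
match: 0->6, 1->3, 2->0, 3->2, 4->5
match: 0->11, 1->3, 2->0, 3->2, 4->10
match: 0->16, 1->13, 2->12, 3->6, 4->15 | applicable
count: 3
applicable_count: 1


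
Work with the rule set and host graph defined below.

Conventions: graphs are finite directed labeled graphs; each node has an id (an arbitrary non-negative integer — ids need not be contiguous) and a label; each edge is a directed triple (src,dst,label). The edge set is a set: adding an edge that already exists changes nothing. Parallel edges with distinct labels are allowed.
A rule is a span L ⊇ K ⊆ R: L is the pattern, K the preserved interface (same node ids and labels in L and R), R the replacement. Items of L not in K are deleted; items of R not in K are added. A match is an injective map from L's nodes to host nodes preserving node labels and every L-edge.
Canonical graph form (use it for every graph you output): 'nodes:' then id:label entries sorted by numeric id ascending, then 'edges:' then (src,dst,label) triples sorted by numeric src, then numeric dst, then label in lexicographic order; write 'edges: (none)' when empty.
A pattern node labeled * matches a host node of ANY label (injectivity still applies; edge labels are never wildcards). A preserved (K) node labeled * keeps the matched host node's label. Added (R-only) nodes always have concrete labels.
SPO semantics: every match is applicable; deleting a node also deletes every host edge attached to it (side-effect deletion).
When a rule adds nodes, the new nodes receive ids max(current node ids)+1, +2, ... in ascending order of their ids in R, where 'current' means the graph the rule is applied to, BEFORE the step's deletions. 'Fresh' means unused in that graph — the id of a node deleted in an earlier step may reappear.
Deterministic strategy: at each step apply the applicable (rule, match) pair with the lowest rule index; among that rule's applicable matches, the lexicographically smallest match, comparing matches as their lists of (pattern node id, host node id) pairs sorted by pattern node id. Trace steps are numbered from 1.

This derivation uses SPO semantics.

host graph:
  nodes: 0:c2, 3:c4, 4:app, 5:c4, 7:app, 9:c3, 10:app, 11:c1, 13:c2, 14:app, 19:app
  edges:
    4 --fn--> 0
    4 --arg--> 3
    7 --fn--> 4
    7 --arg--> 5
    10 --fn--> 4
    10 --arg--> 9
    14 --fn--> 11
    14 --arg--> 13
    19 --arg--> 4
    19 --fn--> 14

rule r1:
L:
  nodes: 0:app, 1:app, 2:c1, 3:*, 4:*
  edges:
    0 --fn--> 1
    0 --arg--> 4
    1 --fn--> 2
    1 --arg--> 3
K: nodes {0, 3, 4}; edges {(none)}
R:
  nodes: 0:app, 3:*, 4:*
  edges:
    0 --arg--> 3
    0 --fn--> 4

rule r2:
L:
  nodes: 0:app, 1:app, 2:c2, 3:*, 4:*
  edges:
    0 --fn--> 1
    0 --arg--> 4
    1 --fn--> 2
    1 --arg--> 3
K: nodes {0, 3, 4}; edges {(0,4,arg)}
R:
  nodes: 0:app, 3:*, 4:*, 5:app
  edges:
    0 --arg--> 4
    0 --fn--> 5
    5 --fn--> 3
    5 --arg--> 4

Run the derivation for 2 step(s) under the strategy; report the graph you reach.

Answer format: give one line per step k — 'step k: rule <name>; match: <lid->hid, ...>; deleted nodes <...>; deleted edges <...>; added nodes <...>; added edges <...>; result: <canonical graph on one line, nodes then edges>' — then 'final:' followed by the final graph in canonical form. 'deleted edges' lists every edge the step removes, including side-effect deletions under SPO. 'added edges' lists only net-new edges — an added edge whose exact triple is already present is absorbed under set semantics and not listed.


step 1: rule r1; match: 0->19, 1->14, 2->11, 3->13, 4->4; deleted nodes 11, 14; deleted edges (14,11,fn); (14,13,arg); (19,4,arg); (19,14,fn); added nodes (none); added edges (19,4,fn); (19,13,arg); result: nodes: 0:c2, 3:c4, 4:app, 5:c4, 7:app, 9:c3, 10:app, 13:c2, 19:app edges: (4,0,fn); (4,3,arg); (7,4,fn); (7,5,arg); (10,4,fn); (10,9,arg); (19,4,fn); (19,13,arg)
step 2: rule r2; match: 0->7, 1->4, 2->0, 3->3, 4->5; deleted nodes 0, 4; deleted edges (4,0,fn); (4,3,arg); (7,4,fn); (10,4,fn); (19,4,fn); added nodes 20; added edges (7,20,fn); (20,3,fn); (20,5,arg); result: nodes: 3:c4, 5:c4, 7:app, 9:c3, 10:app, 13:c2, 19:app, 20:app edges: (7,5,arg); (7,20,fn); (10,9,arg); (19,13,arg); (20,3,fn); (20,5,arg)
final:
nodes: 3:c4, 5:c4, 7:app, 9:c3, 10:app, 13:c2, 19:app, 20:app
edges: (7,5,arg); (7,20,fn); (10,9,arg); (19,13,arg); (20,3,fn); (20,5,arg)
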